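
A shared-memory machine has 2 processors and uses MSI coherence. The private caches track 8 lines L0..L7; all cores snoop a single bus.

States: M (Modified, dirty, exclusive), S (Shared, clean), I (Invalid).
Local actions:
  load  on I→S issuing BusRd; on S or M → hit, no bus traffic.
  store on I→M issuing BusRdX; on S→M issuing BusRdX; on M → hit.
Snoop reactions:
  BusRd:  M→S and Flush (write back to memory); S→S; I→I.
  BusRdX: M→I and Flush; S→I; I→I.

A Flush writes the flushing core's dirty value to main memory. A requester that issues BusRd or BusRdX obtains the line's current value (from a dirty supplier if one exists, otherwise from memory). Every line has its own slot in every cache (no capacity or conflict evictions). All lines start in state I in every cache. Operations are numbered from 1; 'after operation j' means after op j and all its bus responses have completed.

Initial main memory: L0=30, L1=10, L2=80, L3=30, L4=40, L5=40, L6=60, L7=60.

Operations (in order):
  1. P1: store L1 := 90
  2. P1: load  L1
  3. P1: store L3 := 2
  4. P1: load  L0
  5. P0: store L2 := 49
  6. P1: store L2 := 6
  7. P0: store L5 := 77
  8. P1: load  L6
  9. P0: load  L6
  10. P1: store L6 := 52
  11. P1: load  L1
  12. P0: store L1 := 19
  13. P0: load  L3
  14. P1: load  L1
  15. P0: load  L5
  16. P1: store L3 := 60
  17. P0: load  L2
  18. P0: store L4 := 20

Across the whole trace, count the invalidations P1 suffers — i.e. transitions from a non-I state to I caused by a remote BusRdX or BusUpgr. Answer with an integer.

invalidations = 1

[1] P1: store L1 := 90 | P0:I, P1:M(90) | bus: BusRdX
[2] P1: load  L1 | P0:I, P1:M(90) | bus: none
[3] P1: store L3 := 2 | P0:I, P1:M(2) | bus: BusRdX
[4] P1: load  L0 | P0:I, P1:S(30) | bus: BusRd
[5] P0: store L2 := 49 | P0:M(49), P1:I | bus: BusRdX
[6] P1: store L2 := 6 | P0:I, P1:M(6) | bus: BusRdX,Flush
[7] P0: store L5 := 77 | P0:M(77), P1:I | bus: BusRdX
[8] P1: load  L6 | P0:I, P1:S(60) | bus: BusRd
[9] P0: load  L6 | P0:S(60), P1:S(60) | bus: BusRd
[10] P1: store L6 := 52 | P0:I, P1:M(52) | bus: BusRdX
[11] P1: load  L1 | P0:I, P1:M(90) | bus: none
[12] P0: store L1 := 19 | P0:M(19), P1:I | bus: BusRdX,Flush
[13] P0: load  L3 | P0:S(2), P1:S(2) | bus: BusRd,Flush
[14] P1: load  L1 | P0:S(19), P1:S(19) | bus: BusRd,Flush
[15] P0: load  L5 | P0:M(77), P1:I | bus: none
[16] P1: store L3 := 60 | P0:I, P1:M(60) | bus: BusRdX
[17] P0: load  L2 | P0:S(6), P1:S(6) | bus: BusRd,Flush
[18] P0: store L4 := 20 | P0:M(20), P1:I | bus: BusRdX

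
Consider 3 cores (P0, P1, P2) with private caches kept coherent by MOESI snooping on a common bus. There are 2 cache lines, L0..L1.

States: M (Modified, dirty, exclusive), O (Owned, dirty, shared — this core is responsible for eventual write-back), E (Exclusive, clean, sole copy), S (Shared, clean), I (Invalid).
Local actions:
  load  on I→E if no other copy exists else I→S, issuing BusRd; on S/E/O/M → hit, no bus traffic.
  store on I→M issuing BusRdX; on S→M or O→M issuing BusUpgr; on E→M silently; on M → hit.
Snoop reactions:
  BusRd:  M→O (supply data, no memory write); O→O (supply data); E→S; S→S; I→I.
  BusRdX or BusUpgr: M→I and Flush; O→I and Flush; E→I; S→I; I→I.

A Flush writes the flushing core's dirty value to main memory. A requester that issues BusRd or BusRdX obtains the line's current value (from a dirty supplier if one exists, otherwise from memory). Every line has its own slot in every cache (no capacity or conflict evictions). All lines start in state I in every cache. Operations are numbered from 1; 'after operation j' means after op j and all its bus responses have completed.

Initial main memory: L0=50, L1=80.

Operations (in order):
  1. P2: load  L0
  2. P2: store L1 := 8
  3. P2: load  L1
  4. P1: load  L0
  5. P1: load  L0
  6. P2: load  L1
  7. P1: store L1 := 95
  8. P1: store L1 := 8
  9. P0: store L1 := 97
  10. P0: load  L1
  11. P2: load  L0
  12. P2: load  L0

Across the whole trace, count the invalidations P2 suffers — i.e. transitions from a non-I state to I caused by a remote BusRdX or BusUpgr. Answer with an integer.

  op1 P2: load  L0 → I/I/E on L0; bus BusRd; mem=50
  op2 P2: store L1 := 8 → I/I/M on L1; bus BusRdX; mem=80
  op3 P2: load  L1 → I/I/M on L1; bus (none); mem=80
  op4 P1: load  L0 → I/S/S on L0; bus BusRd; mem=50
  op5 P1: load  L0 → I/S/S on L0; bus (none); mem=50
  op6 P2: load  L1 → I/I/M on L1; bus (none); mem=80
  op7 P1: store L1 := 95 → I/M/I on L1; bus BusRdX Flush; mem=8
  op8 P1: store L1 := 8 → I/M/I on L1; bus (none); mem=8
  op9 P0: store L1 := 97 → M/I/I on L1; bus BusRdX Flush; mem=8
  op10 P0: load  L1 → M/I/I on L1; bus (none); mem=8
  op11 P2: load  L0 → I/S/S on L0; bus (none); mem=50
  op12 P2: load  L0 → I/S/S on L0; bus (none); mem=50

invalidations = 1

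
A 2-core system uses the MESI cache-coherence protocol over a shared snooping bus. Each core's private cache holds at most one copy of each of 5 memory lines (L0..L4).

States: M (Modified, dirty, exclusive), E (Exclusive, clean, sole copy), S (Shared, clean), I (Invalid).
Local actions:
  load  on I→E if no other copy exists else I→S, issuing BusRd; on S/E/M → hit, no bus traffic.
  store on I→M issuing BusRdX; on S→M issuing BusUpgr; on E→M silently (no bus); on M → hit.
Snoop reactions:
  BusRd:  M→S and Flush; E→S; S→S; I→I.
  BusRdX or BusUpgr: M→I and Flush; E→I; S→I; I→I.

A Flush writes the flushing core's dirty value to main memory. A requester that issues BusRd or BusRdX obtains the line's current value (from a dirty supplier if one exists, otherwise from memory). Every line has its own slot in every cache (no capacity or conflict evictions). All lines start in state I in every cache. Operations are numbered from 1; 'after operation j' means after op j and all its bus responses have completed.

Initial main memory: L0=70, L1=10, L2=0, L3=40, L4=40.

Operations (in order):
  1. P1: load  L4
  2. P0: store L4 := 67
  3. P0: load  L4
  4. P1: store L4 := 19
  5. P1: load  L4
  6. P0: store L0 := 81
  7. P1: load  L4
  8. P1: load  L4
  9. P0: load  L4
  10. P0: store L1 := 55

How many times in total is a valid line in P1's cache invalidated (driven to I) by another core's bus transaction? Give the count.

  op1 P1: load  L4 → I/E on L4; bus BusRd; mem=40
  op2 P0: store L4 := 67 → M/I on L4; bus BusRdX; mem=40
  op3 P0: load  L4 → M/I on L4; bus (none); mem=40
  op4 P1: store L4 := 19 → I/M on L4; bus BusRdX Flush; mem=67
  op5 P1: load  L4 → I/M on L4; bus (none); mem=67
  op6 P0: store L0 := 81 → M/I on L0; bus BusRdX; mem=70
  op7 P1: load  L4 → I/M on L4; bus (none); mem=67
  op8 P1: load  L4 → I/M on L4; bus (none); mem=67
  op9 P0: load  L4 → S/S on L4; bus BusRd Flush; mem=19
  op10 P0: store L1 := 55 → M/I on L1; bus BusRdX; mem=10

invalidations = 1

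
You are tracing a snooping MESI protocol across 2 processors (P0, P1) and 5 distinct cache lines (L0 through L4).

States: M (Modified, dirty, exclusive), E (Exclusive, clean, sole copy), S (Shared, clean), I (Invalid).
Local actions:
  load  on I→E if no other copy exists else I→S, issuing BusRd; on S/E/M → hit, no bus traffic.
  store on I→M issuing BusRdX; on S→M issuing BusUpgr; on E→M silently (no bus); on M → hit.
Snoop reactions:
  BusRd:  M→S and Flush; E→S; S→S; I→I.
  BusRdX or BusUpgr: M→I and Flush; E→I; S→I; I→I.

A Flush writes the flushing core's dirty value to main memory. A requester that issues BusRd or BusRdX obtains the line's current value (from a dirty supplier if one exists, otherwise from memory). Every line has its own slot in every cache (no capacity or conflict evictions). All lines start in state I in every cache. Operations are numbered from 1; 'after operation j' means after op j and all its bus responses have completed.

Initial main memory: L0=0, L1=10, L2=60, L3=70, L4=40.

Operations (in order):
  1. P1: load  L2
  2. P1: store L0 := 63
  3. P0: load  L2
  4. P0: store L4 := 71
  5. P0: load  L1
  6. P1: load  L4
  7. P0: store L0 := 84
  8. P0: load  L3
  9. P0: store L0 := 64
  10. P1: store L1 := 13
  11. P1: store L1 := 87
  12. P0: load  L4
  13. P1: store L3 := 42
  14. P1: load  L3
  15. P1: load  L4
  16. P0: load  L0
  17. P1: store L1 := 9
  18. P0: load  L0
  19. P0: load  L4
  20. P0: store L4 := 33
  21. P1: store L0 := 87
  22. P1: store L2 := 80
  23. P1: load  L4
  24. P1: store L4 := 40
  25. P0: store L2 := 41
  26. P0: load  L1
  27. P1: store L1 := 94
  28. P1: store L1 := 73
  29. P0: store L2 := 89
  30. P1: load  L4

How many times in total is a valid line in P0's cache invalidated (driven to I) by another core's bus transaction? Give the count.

1. P1: load  L2  bus=[BusRd]  L2: P0=I P1=E  mem[L2]=60
2. P1: store L0 := 63  bus=[BusRdX]  L0: P0=I P1=M  mem[L0]=0
3. P0: load  L2  bus=[BusRd]  L2: P0=S P1=S  mem[L2]=60
4. P0: store L4 := 71  bus=[BusRdX]  L4: P0=M P1=I  mem[L4]=40
5. P0: load  L1  bus=[BusRd]  L1: P0=E P1=I  mem[L1]=10
6. P1: load  L4  bus=[BusRd,Flush]  L4: P0=S P1=S  mem[L4]=71
7. P0: store L0 := 84  bus=[BusRdX,Flush]  L0: P0=M P1=I  mem[L0]=63
8. P0: load  L3  bus=[BusRd]  L3: P0=E P1=I  mem[L3]=70
9. P0: store L0 := 64  bus=[-]  L0: P0=M P1=I  mem[L0]=63
10. P1: store L1 := 13  bus=[BusRdX]  L1: P0=I P1=M  mem[L1]=10
11. P1: store L1 := 87  bus=[-]  L1: P0=I P1=M  mem[L1]=10
12. P0: load  L4  bus=[-]  L4: P0=S P1=S  mem[L4]=71
13. P1: store L3 := 42  bus=[BusRdX]  L3: P0=I P1=M  mem[L3]=70
14. P1: load  L3  bus=[-]  L3: P0=I P1=M  mem[L3]=70
15. P1: load  L4  bus=[-]  L4: P0=S P1=S  mem[L4]=71
16. P0: load  L0  bus=[-]  L0: P0=M P1=I  mem[L0]=63
17. P1: store L1 := 9  bus=[-]  L1: P0=I P1=M  mem[L1]=10
18. P0: load  L0  bus=[-]  L0: P0=M P1=I  mem[L0]=63
19. P0: load  L4  bus=[-]  L4: P0=S P1=S  mem[L4]=71
20. P0: store L4 := 33  bus=[BusUpgr]  L4: P0=M P1=I  mem[L4]=71
21. P1: store L0 := 87  bus=[BusRdX,Flush]  L0: P0=I P1=M  mem[L0]=64
22. P1: store L2 := 80  bus=[BusUpgr]  L2: P0=I P1=M  mem[L2]=60
23. P1: load  L4  bus=[BusRd,Flush]  L4: P0=S P1=S  mem[L4]=33
24. P1: store L4 := 40  bus=[BusUpgr]  L4: P0=I P1=M  mem[L4]=33
25. P0: store L2 := 41  bus=[BusRdX,Flush]  L2: P0=M P1=I  mem[L2]=80
26. P0: load  L1  bus=[BusRd,Flush]  L1: P0=S P1=S  mem[L1]=9
27. P1: store L1 := 94  bus=[BusUpgr]  L1: P0=I P1=M  mem[L1]=9
28. P1: store L1 := 73  bus=[-]  L1: P0=I P1=M  mem[L1]=9
29. P0: store L2 := 89  bus=[-]  L2: P0=M P1=I  mem[L2]=80
30. P1: load  L4  bus=[-]  L4: P0=I P1=M  mem[L4]=33

invalidations = 6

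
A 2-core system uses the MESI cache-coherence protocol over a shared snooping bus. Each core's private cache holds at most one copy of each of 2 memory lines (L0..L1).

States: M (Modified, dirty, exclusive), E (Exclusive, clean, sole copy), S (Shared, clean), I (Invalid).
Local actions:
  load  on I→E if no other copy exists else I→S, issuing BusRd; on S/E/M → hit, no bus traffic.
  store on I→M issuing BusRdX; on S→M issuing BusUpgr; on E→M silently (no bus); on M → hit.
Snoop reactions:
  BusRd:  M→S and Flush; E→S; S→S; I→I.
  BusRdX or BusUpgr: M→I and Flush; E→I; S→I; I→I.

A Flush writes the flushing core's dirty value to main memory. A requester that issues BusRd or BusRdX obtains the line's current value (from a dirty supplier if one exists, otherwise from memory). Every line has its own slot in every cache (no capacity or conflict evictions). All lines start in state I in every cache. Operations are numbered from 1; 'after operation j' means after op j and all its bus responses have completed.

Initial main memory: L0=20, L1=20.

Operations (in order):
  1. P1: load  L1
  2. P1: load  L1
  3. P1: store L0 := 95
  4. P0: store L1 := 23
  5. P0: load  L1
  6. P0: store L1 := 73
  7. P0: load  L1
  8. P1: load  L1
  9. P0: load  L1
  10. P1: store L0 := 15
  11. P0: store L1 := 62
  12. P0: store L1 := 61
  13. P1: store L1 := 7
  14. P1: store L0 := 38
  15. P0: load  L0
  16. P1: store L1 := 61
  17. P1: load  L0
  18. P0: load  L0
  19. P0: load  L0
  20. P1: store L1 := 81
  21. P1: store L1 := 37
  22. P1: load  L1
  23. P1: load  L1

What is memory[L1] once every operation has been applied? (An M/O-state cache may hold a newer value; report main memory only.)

memory[L1] = 61

1. P1: load  L1  bus=[BusRd]  L1: P0=I P1=E  mem[L1]=20
2. P1: load  L1  bus=[-]  L1: P0=I P1=E  mem[L1]=20
3. P1: store L0 := 95  bus=[BusRdX]  L0: P0=I P1=M  mem[L0]=20
4. P0: store L1 := 23  bus=[BusRdX]  L1: P0=M P1=I  mem[L1]=20
5. P0: load  L1  bus=[-]  L1: P0=M P1=I  mem[L1]=20
6. P0: store L1 := 73  bus=[-]  L1: P0=M P1=I  mem[L1]=20
7. P0: load  L1  bus=[-]  L1: P0=M P1=I  mem[L1]=20
8. P1: load  L1  bus=[BusRd,Flush]  L1: P0=S P1=S  mem[L1]=73
9. P0: load  L1  bus=[-]  L1: P0=S P1=S  mem[L1]=73
10. P1: store L0 := 15  bus=[-]  L0: P0=I P1=M  mem[L0]=20
11. P0: store L1 := 62  bus=[BusUpgr]  L1: P0=M P1=I  mem[L1]=73
12. P0: store L1 := 61  bus=[-]  L1: P0=M P1=I  mem[L1]=73
13. P1: store L1 := 7  bus=[BusRdX,Flush]  L1: P0=I P1=M  mem[L1]=61
14. P1: store L0 := 38  bus=[-]  L0: P0=I P1=M  mem[L0]=20
15. P0: load  L0  bus=[BusRd,Flush]  L0: P0=S P1=S  mem[L0]=38
16. P1: store L1 := 61  bus=[-]  L1: P0=I P1=M  mem[L1]=61
17. P1: load  L0  bus=[-]  L0: P0=S P1=S  mem[L0]=38
18. P0: load  L0  bus=[-]  L0: P0=S P1=S  mem[L0]=38
19. P0: load  L0  bus=[-]  L0: P0=S P1=S  mem[L0]=38
20. P1: store L1 := 81  bus=[-]  L1: P0=I P1=M  mem[L1]=61
21. P1: store L1 := 37  bus=[-]  L1: P0=I P1=M  mem[L1]=61
22. P1: load  L1  bus=[-]  L1: P0=I P1=M  mem[L1]=61
23. P1: load  L1  bus=[-]  L1: P0=I P1=M  mem[L1]=61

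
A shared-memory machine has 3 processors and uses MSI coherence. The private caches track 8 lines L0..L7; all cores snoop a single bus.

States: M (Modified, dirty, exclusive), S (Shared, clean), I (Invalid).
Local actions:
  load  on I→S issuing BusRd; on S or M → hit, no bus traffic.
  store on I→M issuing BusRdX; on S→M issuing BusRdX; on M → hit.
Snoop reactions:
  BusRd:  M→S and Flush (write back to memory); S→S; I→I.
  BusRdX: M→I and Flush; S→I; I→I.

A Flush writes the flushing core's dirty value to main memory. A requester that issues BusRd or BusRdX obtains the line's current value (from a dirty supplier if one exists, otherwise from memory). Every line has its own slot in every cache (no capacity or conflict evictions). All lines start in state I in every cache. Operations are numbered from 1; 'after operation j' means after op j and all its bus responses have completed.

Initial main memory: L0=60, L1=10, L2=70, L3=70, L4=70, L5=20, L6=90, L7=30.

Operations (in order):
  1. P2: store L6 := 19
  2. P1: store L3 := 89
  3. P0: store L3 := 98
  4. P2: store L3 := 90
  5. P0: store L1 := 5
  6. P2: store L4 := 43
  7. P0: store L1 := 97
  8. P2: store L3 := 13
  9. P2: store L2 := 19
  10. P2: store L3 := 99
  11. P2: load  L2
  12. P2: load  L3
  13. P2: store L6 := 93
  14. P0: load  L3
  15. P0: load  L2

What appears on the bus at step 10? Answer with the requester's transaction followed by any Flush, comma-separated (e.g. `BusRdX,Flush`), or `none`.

  op1 P2: store L6 := 19 → I/I/M on L6; bus BusRdX; mem=90
  op2 P1: store L3 := 89 → I/M/I on L3; bus BusRdX; mem=70
  op3 P0: store L3 := 98 → M/I/I on L3; bus BusRdX Flush; mem=89
  op4 P2: store L3 := 90 → I/I/M on L3; bus BusRdX Flush; mem=98
  op5 P0: store L1 := 5 → M/I/I on L1; bus BusRdX; mem=10
  op6 P2: store L4 := 43 → I/I/M on L4; bus BusRdX; mem=70
  op7 P0: store L1 := 97 → M/I/I on L1; bus (none); mem=10
  op8 P2: store L3 := 13 → I/I/M on L3; bus (none); mem=98
  op9 P2: store L2 := 19 → I/I/M on L2; bus BusRdX; mem=70
  op10 P2: store L3 := 99 → I/I/M on L3; bus (none); mem=98
  op11 P2: load  L2 → I/I/M on L2; bus (none); mem=70
  op12 P2: load  L3 → I/I/M on L3; bus (none); mem=98
  op13 P2: store L6 := 93 → I/I/M on L6; bus (none); mem=90
  op14 P0: load  L3 → S/I/S on L3; bus BusRd Flush; mem=99
  op15 P0: load  L2 → S/I/S on L2; bus BusRd Flush; mem=19

bus = none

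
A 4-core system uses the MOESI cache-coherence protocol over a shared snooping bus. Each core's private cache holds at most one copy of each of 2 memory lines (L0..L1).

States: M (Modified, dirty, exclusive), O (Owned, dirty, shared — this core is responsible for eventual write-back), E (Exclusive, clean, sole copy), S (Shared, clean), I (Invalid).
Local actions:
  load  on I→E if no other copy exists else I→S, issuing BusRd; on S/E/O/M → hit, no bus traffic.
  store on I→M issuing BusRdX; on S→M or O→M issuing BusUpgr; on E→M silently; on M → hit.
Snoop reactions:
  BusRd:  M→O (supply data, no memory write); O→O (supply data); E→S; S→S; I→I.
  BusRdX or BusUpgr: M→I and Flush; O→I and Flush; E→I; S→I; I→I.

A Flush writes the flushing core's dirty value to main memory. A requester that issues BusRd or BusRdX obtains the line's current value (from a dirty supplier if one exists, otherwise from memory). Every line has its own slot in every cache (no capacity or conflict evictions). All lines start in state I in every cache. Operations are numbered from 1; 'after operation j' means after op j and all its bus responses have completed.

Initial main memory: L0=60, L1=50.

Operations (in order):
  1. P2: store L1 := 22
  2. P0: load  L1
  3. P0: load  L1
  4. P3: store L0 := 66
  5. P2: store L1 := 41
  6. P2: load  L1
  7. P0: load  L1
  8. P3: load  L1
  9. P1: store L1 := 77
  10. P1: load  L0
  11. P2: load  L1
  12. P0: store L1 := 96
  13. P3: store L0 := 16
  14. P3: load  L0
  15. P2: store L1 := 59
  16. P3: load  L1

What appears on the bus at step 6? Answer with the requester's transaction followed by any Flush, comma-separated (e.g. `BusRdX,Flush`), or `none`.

  op1 P2: store L1 := 22 → I/I/M/I on L1; bus BusRdX; mem=50
  op2 P0: load  L1 → S/I/O/I on L1; bus BusRd; mem=50
  op3 P0: load  L1 → S/I/O/I on L1; bus (none); mem=50
  op4 P3: store L0 := 66 → I/I/I/M on L0; bus BusRdX; mem=60
  op5 P2: store L1 := 41 → I/I/M/I on L1; bus BusUpgr; mem=50
  op6 P2: load  L1 → I/I/M/I on L1; bus (none); mem=50
  op7 P0: load  L1 → S/I/O/I on L1; bus BusRd; mem=50
  op8 P3: load  L1 → S/I/O/S on L1; bus BusRd; mem=50
  op9 P1: store L1 := 77 → I/M/I/I on L1; bus BusRdX Flush; mem=41
  op10 P1: load  L0 → I/S/I/O on L0; bus BusRd; mem=60
  op11 P2: load  L1 → I/O/S/I on L1; bus BusRd; mem=41
  op12 P0: store L1 := 96 → M/I/I/I on L1; bus BusRdX Flush; mem=77
  op13 P3: store L0 := 16 → I/I/I/M on L0; bus BusUpgr; mem=60
  op14 P3: load  L0 → I/I/I/M on L0; bus (none); mem=60
  op15 P2: store L1 := 59 → I/I/M/I on L1; bus BusRdX Flush; mem=96
  op16 P3: load  L1 → I/I/O/S on L1; bus BusRd; mem=96

bus = none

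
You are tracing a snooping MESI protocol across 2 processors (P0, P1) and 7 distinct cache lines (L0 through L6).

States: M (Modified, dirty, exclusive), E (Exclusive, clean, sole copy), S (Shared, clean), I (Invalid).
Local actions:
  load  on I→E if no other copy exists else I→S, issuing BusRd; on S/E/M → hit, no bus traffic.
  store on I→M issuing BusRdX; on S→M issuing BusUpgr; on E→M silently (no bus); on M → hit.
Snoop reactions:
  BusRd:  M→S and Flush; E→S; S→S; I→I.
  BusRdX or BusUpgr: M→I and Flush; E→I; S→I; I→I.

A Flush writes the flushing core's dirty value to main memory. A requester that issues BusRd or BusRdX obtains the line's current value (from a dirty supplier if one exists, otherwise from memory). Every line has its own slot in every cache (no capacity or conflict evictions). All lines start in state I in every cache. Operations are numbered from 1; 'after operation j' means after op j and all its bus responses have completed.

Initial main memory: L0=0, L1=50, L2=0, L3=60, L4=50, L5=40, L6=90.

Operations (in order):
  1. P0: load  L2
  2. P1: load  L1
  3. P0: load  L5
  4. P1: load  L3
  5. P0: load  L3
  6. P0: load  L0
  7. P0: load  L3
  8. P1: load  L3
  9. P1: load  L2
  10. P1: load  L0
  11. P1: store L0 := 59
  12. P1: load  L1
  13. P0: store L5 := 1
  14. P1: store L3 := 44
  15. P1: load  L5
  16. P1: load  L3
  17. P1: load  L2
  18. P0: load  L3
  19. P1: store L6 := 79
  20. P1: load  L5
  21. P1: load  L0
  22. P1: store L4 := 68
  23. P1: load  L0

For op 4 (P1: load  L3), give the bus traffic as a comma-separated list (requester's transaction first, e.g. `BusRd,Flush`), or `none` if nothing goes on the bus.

step 1: P0: load  L2  ⟶  EI  (L2)  txn=BusRd  M[L2]=0
step 2: P1: load  L1  ⟶  IE  (L1)  txn=BusRd  M[L1]=50
step 3: P0: load  L5  ⟶  EI  (L5)  txn=BusRd  M[L5]=40
step 4: P1: load  L3  ⟶  IE  (L3)  txn=BusRd  M[L3]=60
step 5: P0: load  L3  ⟶  SS  (L3)  txn=BusRd  M[L3]=60
step 6: P0: load  L0  ⟶  EI  (L0)  txn=BusRd  M[L0]=0
step 7: P0: load  L3  ⟶  SS  (L3)  txn=∅  M[L3]=60
step 8: P1: load  L3  ⟶  SS  (L3)  txn=∅  M[L3]=60
step 9: P1: load  L2  ⟶  SS  (L2)  txn=BusRd  M[L2]=0
step 10: P1: load  L0  ⟶  SS  (L0)  txn=BusRd  M[L0]=0
step 11: P1: store L0 := 59  ⟶  IM  (L0)  txn=BusUpgr  M[L0]=0
step 12: P1: load  L1  ⟶  IE  (L1)  txn=∅  M[L1]=50
step 13: P0: store L5 := 1  ⟶  MI  (L5)  txn=∅  M[L5]=40
step 14: P1: store L3 := 44  ⟶  IM  (L3)  txn=BusUpgr  M[L3]=60
step 15: P1: load  L5  ⟶  SS  (L5)  txn=BusRd+Flush  M[L5]=1
step 16: P1: load  L3  ⟶  IM  (L3)  txn=∅  M[L3]=60
step 17: P1: load  L2  ⟶  SS  (L2)  txn=∅  M[L2]=0
step 18: P0: load  L3  ⟶  SS  (L3)  txn=BusRd+Flush  M[L3]=44
step 19: P1: store L6 := 79  ⟶  IM  (L6)  txn=BusRdX  M[L6]=90
step 20: P1: load  L5  ⟶  SS  (L5)  txn=∅  M[L5]=1
step 21: P1: load  L0  ⟶  IM  (L0)  txn=∅  M[L0]=0
step 22: P1: store L4 := 68  ⟶  IM  (L4)  txn=BusRdX  M[L4]=50
step 23: P1: load  L0  ⟶  IM  (L0)  txn=∅  M[L0]=0

bus = BusRd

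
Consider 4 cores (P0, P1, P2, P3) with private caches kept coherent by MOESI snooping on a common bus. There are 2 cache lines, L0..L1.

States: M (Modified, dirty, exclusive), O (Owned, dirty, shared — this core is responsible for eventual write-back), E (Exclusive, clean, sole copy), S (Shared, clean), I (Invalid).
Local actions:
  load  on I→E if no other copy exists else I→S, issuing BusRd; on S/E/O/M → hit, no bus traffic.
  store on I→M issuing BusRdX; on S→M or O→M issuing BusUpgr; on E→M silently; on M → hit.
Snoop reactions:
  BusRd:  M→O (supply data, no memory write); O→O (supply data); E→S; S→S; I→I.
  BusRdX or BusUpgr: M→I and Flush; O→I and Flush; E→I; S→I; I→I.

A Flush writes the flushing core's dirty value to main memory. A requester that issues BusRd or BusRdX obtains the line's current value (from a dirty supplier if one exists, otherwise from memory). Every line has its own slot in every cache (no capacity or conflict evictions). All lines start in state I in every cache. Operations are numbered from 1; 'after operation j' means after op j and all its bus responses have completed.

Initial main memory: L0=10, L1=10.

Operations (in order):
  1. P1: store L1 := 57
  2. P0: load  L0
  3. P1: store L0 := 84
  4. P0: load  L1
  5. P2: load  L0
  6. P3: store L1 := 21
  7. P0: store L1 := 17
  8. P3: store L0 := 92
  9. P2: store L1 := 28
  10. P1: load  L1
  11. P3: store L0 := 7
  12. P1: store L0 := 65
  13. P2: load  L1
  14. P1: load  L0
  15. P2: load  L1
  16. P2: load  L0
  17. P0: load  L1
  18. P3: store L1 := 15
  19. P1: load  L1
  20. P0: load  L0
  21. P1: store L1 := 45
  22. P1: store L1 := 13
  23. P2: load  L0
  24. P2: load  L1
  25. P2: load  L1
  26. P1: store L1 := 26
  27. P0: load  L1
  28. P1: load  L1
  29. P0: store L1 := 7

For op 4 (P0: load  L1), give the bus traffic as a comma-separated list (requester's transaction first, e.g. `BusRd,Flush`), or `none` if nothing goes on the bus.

bus = BusRd

  op1 P1: store L1 := 57 → I/M/I/I on L1; bus BusRdX; mem=10
  op2 P0: load  L0 → E/I/I/I on L0; bus BusRd; mem=10
  op3 P1: store L0 := 84 → I/M/I/I on L0; bus BusRdX; mem=10
  op4 P0: load  L1 → S/O/I/I on L1; bus BusRd; mem=10
  op5 P2: load  L0 → I/O/S/I on L0; bus BusRd; mem=10
  op6 P3: store L1 := 21 → I/I/I/M on L1; bus BusRdX Flush; mem=57
  op7 P0: store L1 := 17 → M/I/I/I on L1; bus BusRdX Flush; mem=21
  op8 P3: store L0 := 92 → I/I/I/M on L0; bus BusRdX Flush; mem=84
  op9 P2: store L1 := 28 → I/I/M/I on L1; bus BusRdX Flush; mem=17
  op10 P1: load  L1 → I/S/O/I on L1; bus BusRd; mem=17
  op11 P3: store L0 := 7 → I/I/I/M on L0; bus (none); mem=84
  op12 P1: store L0 := 65 → I/M/I/I on L0; bus BusRdX Flush; mem=7
  op13 P2: load  L1 → I/S/O/I on L1; bus (none); mem=17
  op14 P1: load  L0 → I/M/I/I on L0; bus (none); mem=7
  op15 P2: load  L1 → I/S/O/I on L1; bus (none); mem=17
  op16 P2: load  L0 → I/O/S/I on L0; bus BusRd; mem=7
  op17 P0: load  L1 → S/S/O/I on L1; bus BusRd; mem=17
  op18 P3: store L1 := 15 → I/I/I/M on L1; bus BusRdX Flush; mem=28
  op19 P1: load  L1 → I/S/I/O on L1; bus BusRd; mem=28
  op20 P0: load  L0 → S/O/S/I on L0; bus BusRd; mem=7
  op21 P1: store L1 := 45 → I/M/I/I on L1; bus BusUpgr Flush; mem=15
  op22 P1: store L1 := 13 → I/M/I/I on L1; bus (none); mem=15
  op23 P2: load  L0 → S/O/S/I on L0; bus (none); mem=7
  op24 P2: load  L1 → I/O/S/I on L1; bus BusRd; mem=15
  op25 P2: load  L1 → I/O/S/I on L1; bus (none); mem=15
  op26 P1: store L1 := 26 → I/M/I/I on L1; bus BusUpgr; mem=15
  op27 P0: load  L1 → S/O/I/I on L1; bus BusRd; mem=15
  op28 P1: load  L1 → S/O/I/I on L1; bus (none); mem=15
  op29 P0: store L1 := 7 → M/I/I/I on L1; bus BusUpgr Flush; mem=26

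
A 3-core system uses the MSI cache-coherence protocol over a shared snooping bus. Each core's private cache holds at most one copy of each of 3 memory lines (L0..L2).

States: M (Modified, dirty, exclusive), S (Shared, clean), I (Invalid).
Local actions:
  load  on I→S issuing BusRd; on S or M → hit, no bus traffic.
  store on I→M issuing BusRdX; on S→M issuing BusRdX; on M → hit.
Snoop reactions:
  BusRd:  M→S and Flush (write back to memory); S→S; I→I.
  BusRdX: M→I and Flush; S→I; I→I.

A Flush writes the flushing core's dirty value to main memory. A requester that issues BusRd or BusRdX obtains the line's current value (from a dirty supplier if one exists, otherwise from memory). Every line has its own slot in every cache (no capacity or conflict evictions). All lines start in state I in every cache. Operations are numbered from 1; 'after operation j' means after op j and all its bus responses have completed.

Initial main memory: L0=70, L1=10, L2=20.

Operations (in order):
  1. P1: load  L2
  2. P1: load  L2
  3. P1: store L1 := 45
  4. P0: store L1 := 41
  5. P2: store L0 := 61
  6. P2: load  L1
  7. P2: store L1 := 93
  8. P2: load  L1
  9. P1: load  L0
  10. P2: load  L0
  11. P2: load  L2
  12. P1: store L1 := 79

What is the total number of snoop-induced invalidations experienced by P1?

  op1 P1: load  L2 → I/S/I on L2; bus BusRd; mem=20
  op2 P1: load  L2 → I/S/I on L2; bus (none); mem=20
  op3 P1: store L1 := 45 → I/M/I on L1; bus BusRdX; mem=10
  op4 P0: store L1 := 41 → M/I/I on L1; bus BusRdX Flush; mem=45
  op5 P2: store L0 := 61 → I/I/M on L0; bus BusRdX; mem=70
  op6 P2: load  L1 → S/I/S on L1; bus BusRd Flush; mem=41
  op7 P2: store L1 := 93 → I/I/M on L1; bus BusRdX; mem=41
  op8 P2: load  L1 → I/I/M on L1; bus (none); mem=41
  op9 P1: load  L0 → I/S/S on L0; bus BusRd Flush; mem=61
  op10 P2: load  L0 → I/S/S on L0; bus (none); mem=61
  op11 P2: load  L2 → I/S/S on L2; bus BusRd; mem=20
  op12 P1: store L1 := 79 → I/M/I on L1; bus BusRdX Flush; mem=93

invalidations = 1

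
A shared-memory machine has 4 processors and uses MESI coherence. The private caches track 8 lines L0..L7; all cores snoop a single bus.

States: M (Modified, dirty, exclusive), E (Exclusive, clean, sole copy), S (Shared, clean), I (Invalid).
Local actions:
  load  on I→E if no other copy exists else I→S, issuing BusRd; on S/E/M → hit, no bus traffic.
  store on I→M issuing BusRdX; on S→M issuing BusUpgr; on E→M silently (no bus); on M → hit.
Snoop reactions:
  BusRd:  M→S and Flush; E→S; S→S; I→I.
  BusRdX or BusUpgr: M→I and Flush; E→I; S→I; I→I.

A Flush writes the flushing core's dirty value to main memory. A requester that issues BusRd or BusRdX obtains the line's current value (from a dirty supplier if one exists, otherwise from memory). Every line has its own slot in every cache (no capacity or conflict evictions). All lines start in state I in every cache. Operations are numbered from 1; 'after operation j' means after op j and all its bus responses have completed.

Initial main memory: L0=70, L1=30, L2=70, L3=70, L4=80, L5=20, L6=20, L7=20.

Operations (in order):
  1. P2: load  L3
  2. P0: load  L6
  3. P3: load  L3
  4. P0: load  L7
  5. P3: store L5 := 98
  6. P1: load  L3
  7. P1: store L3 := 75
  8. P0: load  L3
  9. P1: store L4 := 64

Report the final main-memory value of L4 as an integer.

memory[L4] = 80

[1] P2: load  L3 | P0:I, P1:I, P2:E(70), P3:I | bus: BusRd
[2] P0: load  L6 | P0:E(20), P1:I, P2:I, P3:I | bus: BusRd
[3] P3: load  L3 | P0:I, P1:I, P2:S(70), P3:S(70) | bus: BusRd
[4] P0: load  L7 | P0:E(20), P1:I, P2:I, P3:I | bus: BusRd
[5] P3: store L5 := 98 | P0:I, P1:I, P2:I, P3:M(98) | bus: BusRdX
[6] P1: load  L3 | P0:I, P1:S(70), P2:S(70), P3:S(70) | bus: BusRd
[7] P1: store L3 := 75 | P0:I, P1:M(75), P2:I, P3:I | bus: BusUpgr
[8] P0: load  L3 | P0:S(75), P1:S(75), P2:I, P3:I | bus: BusRd,Flush
[9] P1: store L4 := 64 | P0:I, P1:M(64), P2:I, P3:I | bus: BusRdX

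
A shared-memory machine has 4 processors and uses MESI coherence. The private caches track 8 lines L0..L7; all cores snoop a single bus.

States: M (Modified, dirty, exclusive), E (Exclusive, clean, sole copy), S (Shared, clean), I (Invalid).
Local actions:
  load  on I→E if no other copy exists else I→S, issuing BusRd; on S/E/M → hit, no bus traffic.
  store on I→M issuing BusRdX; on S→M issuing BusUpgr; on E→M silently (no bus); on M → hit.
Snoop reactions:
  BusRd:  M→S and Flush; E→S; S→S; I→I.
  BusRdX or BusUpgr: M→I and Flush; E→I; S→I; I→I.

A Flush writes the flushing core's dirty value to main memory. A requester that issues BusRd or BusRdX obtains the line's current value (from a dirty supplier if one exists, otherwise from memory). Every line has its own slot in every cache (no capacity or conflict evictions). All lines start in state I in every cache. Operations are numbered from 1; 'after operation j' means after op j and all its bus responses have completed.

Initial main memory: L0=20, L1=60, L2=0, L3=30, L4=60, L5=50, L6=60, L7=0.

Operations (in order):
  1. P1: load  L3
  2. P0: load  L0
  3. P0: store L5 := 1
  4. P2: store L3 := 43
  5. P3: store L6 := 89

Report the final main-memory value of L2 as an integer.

  op1 P1: load  L3 → I/E/I/I on L3; bus BusRd; mem=30
  op2 P0: load  L0 → E/I/I/I on L0; bus BusRd; mem=20
  op3 P0: store L5 := 1 → M/I/I/I on L5; bus BusRdX; mem=50
  op4 P2: store L3 := 43 → I/I/M/I on L3; bus BusRdX; mem=30
  op5 P3: store L6 := 89 → I/I/I/M on L6; bus BusRdX; mem=60

memory[L2] = 0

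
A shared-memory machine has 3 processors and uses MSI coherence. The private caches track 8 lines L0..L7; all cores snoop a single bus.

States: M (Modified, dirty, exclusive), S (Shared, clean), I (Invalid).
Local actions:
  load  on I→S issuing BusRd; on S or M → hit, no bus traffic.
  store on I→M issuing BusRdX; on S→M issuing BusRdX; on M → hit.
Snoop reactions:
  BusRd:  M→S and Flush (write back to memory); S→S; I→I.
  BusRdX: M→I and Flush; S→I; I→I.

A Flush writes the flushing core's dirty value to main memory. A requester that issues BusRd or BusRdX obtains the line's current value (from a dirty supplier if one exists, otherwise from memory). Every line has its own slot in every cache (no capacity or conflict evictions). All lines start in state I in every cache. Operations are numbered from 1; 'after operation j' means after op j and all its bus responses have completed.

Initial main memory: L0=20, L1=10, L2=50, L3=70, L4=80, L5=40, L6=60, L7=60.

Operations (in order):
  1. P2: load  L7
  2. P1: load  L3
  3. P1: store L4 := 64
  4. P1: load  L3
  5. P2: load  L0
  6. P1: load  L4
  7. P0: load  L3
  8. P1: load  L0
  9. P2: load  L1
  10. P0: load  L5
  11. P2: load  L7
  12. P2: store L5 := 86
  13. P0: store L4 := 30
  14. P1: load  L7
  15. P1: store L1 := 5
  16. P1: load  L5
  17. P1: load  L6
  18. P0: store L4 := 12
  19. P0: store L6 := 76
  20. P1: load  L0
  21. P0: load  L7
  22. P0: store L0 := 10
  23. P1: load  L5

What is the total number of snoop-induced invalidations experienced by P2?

1. P2: load  L7  bus=[BusRd]  L7: P0=I P1=I P2=S  mem[L7]=60
2. P1: load  L3  bus=[BusRd]  L3: P0=I P1=S P2=I  mem[L3]=70
3. P1: store L4 := 64  bus=[BusRdX]  L4: P0=I P1=M P2=I  mem[L4]=80
4. P1: load  L3  bus=[-]  L3: P0=I P1=S P2=I  mem[L3]=70
5. P2: load  L0  bus=[BusRd]  L0: P0=I P1=I P2=S  mem[L0]=20
6. P1: load  L4  bus=[-]  L4: P0=I P1=M P2=I  mem[L4]=80
7. P0: load  L3  bus=[BusRd]  L3: P0=S P1=S P2=I  mem[L3]=70
8. P1: load  L0  bus=[BusRd]  L0: P0=I P1=S P2=S  mem[L0]=20
9. P2: load  L1  bus=[BusRd]  L1: P0=I P1=I P2=S  mem[L1]=10
10. P0: load  L5  bus=[BusRd]  L5: P0=S P1=I P2=I  mem[L5]=40
11. P2: load  L7  bus=[-]  L7: P0=I P1=I P2=S  mem[L7]=60
12. P2: store L5 := 86  bus=[BusRdX]  L5: P0=I P1=I P2=M  mem[L5]=40
13. P0: store L4 := 30  bus=[BusRdX,Flush]  L4: P0=M P1=I P2=I  mem[L4]=64
14. P1: load  L7  bus=[BusRd]  L7: P0=I P1=S P2=S  mem[L7]=60
15. P1: store L1 := 5  bus=[BusRdX]  L1: P0=I P1=M P2=I  mem[L1]=10
16. P1: load  L5  bus=[BusRd,Flush]  L5: P0=I P1=S P2=S  mem[L5]=86
17. P1: load  L6  bus=[BusRd]  L6: P0=I P1=S P2=I  mem[L6]=60
18. P0: store L4 := 12  bus=[-]  L4: P0=M P1=I P2=I  mem[L4]=64
19. P0: store L6 := 76  bus=[BusRdX]  L6: P0=M P1=I P2=I  mem[L6]=60
20. P1: load  L0  bus=[-]  L0: P0=I P1=S P2=S  mem[L0]=20
21. P0: load  L7  bus=[BusRd]  L7: P0=S P1=S P2=S  mem[L7]=60
22. P0: store L0 := 10  bus=[BusRdX]  L0: P0=M P1=I P2=I  mem[L0]=20
23. P1: load  L5  bus=[-]  L5: P0=I P1=S P2=S  mem[L5]=86

invalidations = 2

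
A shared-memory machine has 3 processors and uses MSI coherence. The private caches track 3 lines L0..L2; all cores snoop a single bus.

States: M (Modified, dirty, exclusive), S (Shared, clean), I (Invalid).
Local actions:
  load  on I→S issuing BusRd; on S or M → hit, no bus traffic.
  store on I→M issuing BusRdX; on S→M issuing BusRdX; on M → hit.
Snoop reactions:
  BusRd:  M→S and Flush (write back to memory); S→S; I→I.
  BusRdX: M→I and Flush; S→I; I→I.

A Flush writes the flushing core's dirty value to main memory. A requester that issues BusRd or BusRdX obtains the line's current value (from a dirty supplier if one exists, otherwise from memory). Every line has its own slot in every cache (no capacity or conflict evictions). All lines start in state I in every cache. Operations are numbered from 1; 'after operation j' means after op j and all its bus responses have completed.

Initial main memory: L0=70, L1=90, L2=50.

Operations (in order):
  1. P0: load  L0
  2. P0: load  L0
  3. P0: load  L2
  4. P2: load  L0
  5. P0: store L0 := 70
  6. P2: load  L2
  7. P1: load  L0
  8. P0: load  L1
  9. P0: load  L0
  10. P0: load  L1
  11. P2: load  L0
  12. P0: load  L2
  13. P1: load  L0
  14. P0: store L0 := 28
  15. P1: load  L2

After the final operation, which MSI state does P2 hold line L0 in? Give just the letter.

[1] P0: load  L0 | P0:S(70), P1:I, P2:I | bus: BusRd
[2] P0: load  L0 | P0:S(70), P1:I, P2:I | bus: none
[3] P0: load  L2 | P0:S(50), P1:I, P2:I | bus: BusRd
[4] P2: load  L0 | P0:S(70), P1:I, P2:S(70) | bus: BusRd
[5] P0: store L0 := 70 | P0:M(70), P1:I, P2:I | bus: BusRdX
[6] P2: load  L2 | P0:S(50), P1:I, P2:S(50) | bus: BusRd
[7] P1: load  L0 | P0:S(70), P1:S(70), P2:I | bus: BusRd,Flush
[8] P0: load  L1 | P0:S(90), P1:I, P2:I | bus: BusRd
[9] P0: load  L0 | P0:S(70), P1:S(70), P2:I | bus: none
[10] P0: load  L1 | P0:S(90), P1:I, P2:I | bus: none
[11] P2: load  L0 | P0:S(70), P1:S(70), P2:S(70) | bus: BusRd
[12] P0: load  L2 | P0:S(50), P1:I, P2:S(50) | bus: none
[13] P1: load  L0 | P0:S(70), P1:S(70), P2:S(70) | bus: none
[14] P0: store L0 := 28 | P0:M(28), P1:I, P2:I | bus: BusRdX
[15] P1: load  L2 | P0:S(50), P1:S(50), P2:S(50) | bus: BusRd

state = I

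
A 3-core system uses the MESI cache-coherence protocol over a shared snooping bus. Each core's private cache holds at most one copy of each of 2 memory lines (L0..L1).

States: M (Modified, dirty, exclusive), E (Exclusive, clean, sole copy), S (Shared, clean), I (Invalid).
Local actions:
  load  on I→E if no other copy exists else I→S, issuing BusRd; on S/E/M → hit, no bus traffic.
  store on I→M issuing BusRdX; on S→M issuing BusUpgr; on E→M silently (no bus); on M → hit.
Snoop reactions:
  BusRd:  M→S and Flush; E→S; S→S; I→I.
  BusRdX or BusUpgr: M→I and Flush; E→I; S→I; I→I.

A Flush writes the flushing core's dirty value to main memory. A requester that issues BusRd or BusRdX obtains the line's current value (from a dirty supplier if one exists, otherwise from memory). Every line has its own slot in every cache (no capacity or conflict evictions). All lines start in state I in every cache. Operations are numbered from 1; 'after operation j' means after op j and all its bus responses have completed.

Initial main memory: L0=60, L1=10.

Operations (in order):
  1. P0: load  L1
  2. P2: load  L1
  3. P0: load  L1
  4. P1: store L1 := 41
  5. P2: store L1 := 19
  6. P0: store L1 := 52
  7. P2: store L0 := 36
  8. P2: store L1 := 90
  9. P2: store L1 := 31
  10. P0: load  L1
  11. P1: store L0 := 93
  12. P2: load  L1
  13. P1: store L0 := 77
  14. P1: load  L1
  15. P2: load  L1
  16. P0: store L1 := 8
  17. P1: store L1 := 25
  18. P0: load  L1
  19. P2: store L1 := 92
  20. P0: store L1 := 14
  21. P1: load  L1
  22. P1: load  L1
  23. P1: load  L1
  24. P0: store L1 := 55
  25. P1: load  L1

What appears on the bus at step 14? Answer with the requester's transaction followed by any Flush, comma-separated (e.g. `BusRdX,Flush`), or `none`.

  op1 P0: load  L1 → E/I/I on L1; bus BusRd; mem=10
  op2 P2: load  L1 → S/I/S on L1; bus BusRd; mem=10
  op3 P0: load  L1 → S/I/S on L1; bus (none); mem=10
  op4 P1: store L1 := 41 → I/M/I on L1; bus BusRdX; mem=10
  op5 P2: store L1 := 19 → I/I/M on L1; bus BusRdX Flush; mem=41
  op6 P0: store L1 := 52 → M/I/I on L1; bus BusRdX Flush; mem=19
  op7 P2: store L0 := 36 → I/I/M on L0; bus BusRdX; mem=60
  op8 P2: store L1 := 90 → I/I/M on L1; bus BusRdX Flush; mem=52
  op9 P2: store L1 := 31 → I/I/M on L1; bus (none); mem=52
  op10 P0: load  L1 → S/I/S on L1; bus BusRd Flush; mem=31
  op11 P1: store L0 := 93 → I/M/I on L0; bus BusRdX Flush; mem=36
  op12 P2: load  L1 → S/I/S on L1; bus (none); mem=31
  op13 P1: store L0 := 77 → I/M/I on L0; bus (none); mem=36
  op14 P1: load  L1 → S/S/S on L1; bus BusRd; mem=31
  op15 P2: load  L1 → S/S/S on L1; bus (none); mem=31
  op16 P0: store L1 := 8 → M/I/I on L1; bus BusUpgr; mem=31
  op17 P1: store L1 := 25 → I/M/I on L1; bus BusRdX Flush; mem=8
  op18 P0: load  L1 → S/S/I on L1; bus BusRd Flush; mem=25
  op19 P2: store L1 := 92 → I/I/M on L1; bus BusRdX; mem=25
  op20 P0: store L1 := 14 → M/I/I on L1; bus BusRdX Flush; mem=92
  op21 P1: load  L1 → S/S/I on L1; bus BusRd Flush; mem=14
  op22 P1: load  L1 → S/S/I on L1; bus (none); mem=14
  op23 P1: load  L1 → S/S/I on L1; bus (none); mem=14
  op24 P0: store L1 := 55 → M/I/I on L1; bus BusUpgr; mem=14
  op25 P1: load  L1 → S/S/I on L1; bus BusRd Flush; mem=55

bus = BusRd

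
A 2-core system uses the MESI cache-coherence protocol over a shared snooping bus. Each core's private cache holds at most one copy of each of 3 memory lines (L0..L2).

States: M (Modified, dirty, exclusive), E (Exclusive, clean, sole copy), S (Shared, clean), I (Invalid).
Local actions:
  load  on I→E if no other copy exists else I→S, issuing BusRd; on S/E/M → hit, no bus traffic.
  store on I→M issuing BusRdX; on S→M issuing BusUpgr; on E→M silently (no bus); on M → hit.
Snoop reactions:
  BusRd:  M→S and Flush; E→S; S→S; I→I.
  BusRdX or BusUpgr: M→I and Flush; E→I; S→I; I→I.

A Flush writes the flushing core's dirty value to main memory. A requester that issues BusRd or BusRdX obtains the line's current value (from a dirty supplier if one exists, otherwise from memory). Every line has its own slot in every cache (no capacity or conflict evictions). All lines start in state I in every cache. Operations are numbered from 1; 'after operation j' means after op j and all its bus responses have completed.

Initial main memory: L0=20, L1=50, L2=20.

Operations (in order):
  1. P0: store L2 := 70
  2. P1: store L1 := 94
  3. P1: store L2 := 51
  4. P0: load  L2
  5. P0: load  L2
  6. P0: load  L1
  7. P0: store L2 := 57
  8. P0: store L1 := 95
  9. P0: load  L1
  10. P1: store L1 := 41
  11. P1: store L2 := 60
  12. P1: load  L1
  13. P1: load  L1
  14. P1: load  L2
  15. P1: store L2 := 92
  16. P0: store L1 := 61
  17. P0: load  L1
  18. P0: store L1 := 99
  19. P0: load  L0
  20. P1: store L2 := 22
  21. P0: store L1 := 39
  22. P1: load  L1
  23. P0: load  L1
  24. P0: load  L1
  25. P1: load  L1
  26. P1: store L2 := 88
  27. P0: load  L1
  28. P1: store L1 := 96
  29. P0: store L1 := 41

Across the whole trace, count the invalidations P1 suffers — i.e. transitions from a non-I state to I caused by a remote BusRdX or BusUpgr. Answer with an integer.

invalidations = 4

1. P0: store L2 := 70  bus=[BusRdX]  L2: P0=M P1=I  mem[L2]=20
2. P1: store L1 := 94  bus=[BusRdX]  L1: P0=I P1=M  mem[L1]=50
3. P1: store L2 := 51  bus=[BusRdX,Flush]  L2: P0=I P1=M  mem[L2]=70
4. P0: load  L2  bus=[BusRd,Flush]  L2: P0=S P1=S  mem[L2]=51
5. P0: load  L2  bus=[-]  L2: P0=S P1=S  mem[L2]=51
6. P0: load  L1  bus=[BusRd,Flush]  L1: P0=S P1=S  mem[L1]=94
7. P0: store L2 := 57  bus=[BusUpgr]  L2: P0=M P1=I  mem[L2]=51
8. P0: store L1 := 95  bus=[BusUpgr]  L1: P0=M P1=I  mem[L1]=94
9. P0: load  L1  bus=[-]  L1: P0=M P1=I  mem[L1]=94
10. P1: store L1 := 41  bus=[BusRdX,Flush]  L1: P0=I P1=M  mem[L1]=95
11. P1: store L2 := 60  bus=[BusRdX,Flush]  L2: P0=I P1=M  mem[L2]=57
12. P1: load  L1  bus=[-]  L1: P0=I P1=M  mem[L1]=95
13. P1: load  L1  bus=[-]  L1: P0=I P1=M  mem[L1]=95
14. P1: load  L2  bus=[-]  L2: P0=I P1=M  mem[L2]=57
15. P1: store L2 := 92  bus=[-]  L2: P0=I P1=M  mem[L2]=57
16. P0: store L1 := 61  bus=[BusRdX,Flush]  L1: P0=M P1=I  mem[L1]=41
17. P0: load  L1  bus=[-]  L1: P0=M P1=I  mem[L1]=41
18. P0: store L1 := 99  bus=[-]  L1: P0=M P1=I  mem[L1]=41
19. P0: load  L0  bus=[BusRd]  L0: P0=E P1=I  mem[L0]=20
20. P1: store L2 := 22  bus=[-]  L2: P0=I P1=M  mem[L2]=57
21. P0: store L1 := 39  bus=[-]  L1: P0=M P1=I  mem[L1]=41
22. P1: load  L1  bus=[BusRd,Flush]  L1: P0=S P1=S  mem[L1]=39
23. P0: load  L1  bus=[-]  L1: P0=S P1=S  mem[L1]=39
24. P0: load  L1  bus=[-]  L1: P0=S P1=S  mem[L1]=39
25. P1: load  L1  bus=[-]  L1: P0=S P1=S  mem[L1]=39
26. P1: store L2 := 88  bus=[-]  L2: P0=I P1=M  mem[L2]=57
27. P0: load  L1  bus=[-]  L1: P0=S P1=S  mem[L1]=39
28. P1: store L1 := 96  bus=[BusUpgr]  L1: P0=I P1=M  mem[L1]=39
29. P0: store L1 := 41  bus=[BusRdX,Flush]  L1: P0=M P1=I  mem[L1]=96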